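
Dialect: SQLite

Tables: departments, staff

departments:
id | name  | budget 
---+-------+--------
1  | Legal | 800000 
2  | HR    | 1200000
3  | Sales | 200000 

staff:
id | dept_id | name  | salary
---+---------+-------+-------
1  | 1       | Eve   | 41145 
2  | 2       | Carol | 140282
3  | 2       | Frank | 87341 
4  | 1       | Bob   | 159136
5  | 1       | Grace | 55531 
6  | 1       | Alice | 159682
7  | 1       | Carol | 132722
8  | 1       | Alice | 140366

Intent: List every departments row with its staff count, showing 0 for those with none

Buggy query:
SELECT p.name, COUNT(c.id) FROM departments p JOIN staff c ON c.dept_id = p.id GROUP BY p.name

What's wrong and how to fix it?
Bug: An inner join excludes parents with zero children

Fix: Switch to LEFT JOIN to retain unmatched parent rows

Corrected query:
SELECT p.name, COUNT(c.id) FROM departments p LEFT JOIN staff c ON c.dept_id = p.id GROUP BY p.name

Result:
name  | COUNT(c.id)
------+------------
HR    | 2          
Legal | 6          
Sales | 0          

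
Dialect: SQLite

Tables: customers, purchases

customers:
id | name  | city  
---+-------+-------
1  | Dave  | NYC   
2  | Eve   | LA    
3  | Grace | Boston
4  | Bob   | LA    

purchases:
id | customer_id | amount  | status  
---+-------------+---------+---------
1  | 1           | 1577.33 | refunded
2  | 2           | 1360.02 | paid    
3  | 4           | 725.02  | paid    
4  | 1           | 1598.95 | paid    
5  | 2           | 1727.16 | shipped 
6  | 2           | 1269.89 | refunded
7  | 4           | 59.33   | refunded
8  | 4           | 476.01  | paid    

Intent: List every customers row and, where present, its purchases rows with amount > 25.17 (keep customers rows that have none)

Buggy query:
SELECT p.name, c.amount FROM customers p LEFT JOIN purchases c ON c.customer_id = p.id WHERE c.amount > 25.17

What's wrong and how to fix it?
Bug: Filtering c.amount in WHERE discards the NULL rows produced by LEFT JOIN, turning it into an inner join

Fix: Move the right-table condition into the ON clause so unmatched parents are kept

Corrected query:
SELECT p.name, c.amount FROM customers p LEFT JOIN purchases c ON c.customer_id = p.id AND c.amount > 25.17

Result:
name  | amount 
------+--------
Dave  | 1577.33
Dave  | 1598.95
Eve   | 1269.89
Eve   | 1360.02
Eve   | 1727.16
Grace | NULL   
Bob   | 59.33  
Bob   | 476.01 
Bob   | 725.02 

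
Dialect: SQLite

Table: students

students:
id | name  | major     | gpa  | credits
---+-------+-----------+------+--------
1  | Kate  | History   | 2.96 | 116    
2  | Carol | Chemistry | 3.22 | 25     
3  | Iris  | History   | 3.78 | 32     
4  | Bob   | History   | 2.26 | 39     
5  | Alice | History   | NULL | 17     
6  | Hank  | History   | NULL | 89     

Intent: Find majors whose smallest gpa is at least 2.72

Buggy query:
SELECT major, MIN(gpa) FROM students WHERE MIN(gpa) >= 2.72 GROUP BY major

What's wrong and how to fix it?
Bug: MIN() in WHERE is a misuse of aggregate

Fix: Use HAVING for the per-group MIN condition

Corrected query:
SELECT major, MIN(gpa) FROM students GROUP BY major HAVING MIN(gpa) >= 2.72

Result:
major     | MIN(gpa)
----------+---------
Chemistry | 3.22    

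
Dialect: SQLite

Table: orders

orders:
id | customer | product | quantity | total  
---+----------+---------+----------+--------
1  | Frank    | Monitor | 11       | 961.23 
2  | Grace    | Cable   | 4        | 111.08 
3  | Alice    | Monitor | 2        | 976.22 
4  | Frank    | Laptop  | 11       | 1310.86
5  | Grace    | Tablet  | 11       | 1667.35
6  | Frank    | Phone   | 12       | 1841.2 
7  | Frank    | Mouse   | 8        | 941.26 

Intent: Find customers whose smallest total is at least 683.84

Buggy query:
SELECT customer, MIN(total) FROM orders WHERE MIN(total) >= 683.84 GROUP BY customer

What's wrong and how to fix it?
Bug: Aggregates like MIN are computed per group after WHERE runs

Fix: Replace WHERE with HAVING after the GROUP BY

Corrected query:
SELECT customer, MIN(total) FROM orders GROUP BY customer HAVING MIN(total) >= 683.84

Result:
customer | MIN(total)
---------+-----------
Alice    | 976.22    
Frank    | 941.26    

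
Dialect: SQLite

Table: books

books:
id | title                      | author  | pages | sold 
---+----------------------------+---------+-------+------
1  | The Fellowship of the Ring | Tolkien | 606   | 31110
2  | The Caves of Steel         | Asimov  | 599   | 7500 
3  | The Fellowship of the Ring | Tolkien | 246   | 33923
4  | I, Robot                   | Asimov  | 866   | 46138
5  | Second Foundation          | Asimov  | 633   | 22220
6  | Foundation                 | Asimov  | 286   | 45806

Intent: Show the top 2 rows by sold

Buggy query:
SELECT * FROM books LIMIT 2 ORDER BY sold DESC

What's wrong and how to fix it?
Bug: LIMIT must come after ORDER BY

Fix: Sort with ORDER BY, then apply LIMIT

Corrected query:
SELECT * FROM books ORDER BY sold DESC LIMIT 2

Result:
id | title      | author | pages | sold 
---+------------+--------+-------+------
4  | I, Robot   | Asimov | 866   | 46138
6  | Foundation | Asimov | 286   | 45806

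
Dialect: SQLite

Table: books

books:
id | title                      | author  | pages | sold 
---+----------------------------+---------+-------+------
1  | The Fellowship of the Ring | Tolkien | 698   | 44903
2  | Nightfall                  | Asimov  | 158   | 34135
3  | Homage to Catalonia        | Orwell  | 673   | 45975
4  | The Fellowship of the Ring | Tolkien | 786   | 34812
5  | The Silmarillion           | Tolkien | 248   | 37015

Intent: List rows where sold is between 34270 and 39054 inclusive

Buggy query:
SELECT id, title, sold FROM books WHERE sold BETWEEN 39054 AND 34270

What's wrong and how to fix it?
Bug: BETWEEN expects the lower bound first; with 39054 AND 34270 the range is empty

Fix: Write BETWEEN 34270 AND 39054

Corrected query:
SELECT id, title, sold FROM books WHERE sold BETWEEN 34270 AND 39054

Result:
id | title                      | sold 
---+----------------------------+------
4  | The Fellowship of the Ring | 34812
5  | The Silmarillion           | 37015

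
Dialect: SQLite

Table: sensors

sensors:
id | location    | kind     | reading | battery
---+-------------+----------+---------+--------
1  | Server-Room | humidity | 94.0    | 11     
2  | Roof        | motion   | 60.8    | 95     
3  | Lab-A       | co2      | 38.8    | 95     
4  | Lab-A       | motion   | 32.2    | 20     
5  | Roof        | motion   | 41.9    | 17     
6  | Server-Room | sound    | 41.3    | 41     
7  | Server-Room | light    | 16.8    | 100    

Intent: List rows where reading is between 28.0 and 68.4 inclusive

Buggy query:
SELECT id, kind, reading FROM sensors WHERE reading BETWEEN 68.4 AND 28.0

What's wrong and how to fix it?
Bug: BETWEEN expects the lower bound first; with 68.4 AND 28.0 the range is empty

Fix: Swap the bounds so the smaller value comes first

Corrected query:
SELECT id, kind, reading FROM sensors WHERE reading BETWEEN 28.0 AND 68.4

Result:
id | kind   | reading
---+--------+--------
2  | motion | 60.8   
3  | co2    | 38.8   
4  | motion | 32.2   
5  | motion | 41.9   
6  | sound  | 41.3   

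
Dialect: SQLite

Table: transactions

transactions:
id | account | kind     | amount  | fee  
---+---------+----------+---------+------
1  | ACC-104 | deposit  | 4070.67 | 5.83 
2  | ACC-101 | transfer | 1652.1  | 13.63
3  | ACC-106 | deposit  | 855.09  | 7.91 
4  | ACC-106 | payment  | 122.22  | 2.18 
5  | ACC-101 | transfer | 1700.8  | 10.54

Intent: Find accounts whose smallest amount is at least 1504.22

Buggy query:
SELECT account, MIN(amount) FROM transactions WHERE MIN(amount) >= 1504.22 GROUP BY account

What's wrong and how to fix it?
Bug: Aggregates like MIN are computed per group after WHERE runs

Fix: Replace WHERE with HAVING after the GROUP BY

Corrected query:
SELECT account, MIN(amount) FROM transactions GROUP BY account HAVING MIN(amount) >= 1504.22

Result:
account | MIN(amount)
--------+------------
ACC-101 | 1652.1     
ACC-104 | 4070.67    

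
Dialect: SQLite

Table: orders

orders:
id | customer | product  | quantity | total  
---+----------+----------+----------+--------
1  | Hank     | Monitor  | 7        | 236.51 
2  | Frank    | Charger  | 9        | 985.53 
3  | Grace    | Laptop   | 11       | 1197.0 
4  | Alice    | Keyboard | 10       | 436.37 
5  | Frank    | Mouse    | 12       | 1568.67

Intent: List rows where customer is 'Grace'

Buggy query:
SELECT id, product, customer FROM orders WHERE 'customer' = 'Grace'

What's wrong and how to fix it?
Bug: 'customer' in single quotes is a string literal, not the column; the comparison is literal-vs-literal and never true

Fix: Reference the column as customer without single quotes

Corrected query:
SELECT id, product, customer FROM orders WHERE customer = 'Grace'

Result:
id | product | customer
---+---------+---------
3  | Laptop  | Grace   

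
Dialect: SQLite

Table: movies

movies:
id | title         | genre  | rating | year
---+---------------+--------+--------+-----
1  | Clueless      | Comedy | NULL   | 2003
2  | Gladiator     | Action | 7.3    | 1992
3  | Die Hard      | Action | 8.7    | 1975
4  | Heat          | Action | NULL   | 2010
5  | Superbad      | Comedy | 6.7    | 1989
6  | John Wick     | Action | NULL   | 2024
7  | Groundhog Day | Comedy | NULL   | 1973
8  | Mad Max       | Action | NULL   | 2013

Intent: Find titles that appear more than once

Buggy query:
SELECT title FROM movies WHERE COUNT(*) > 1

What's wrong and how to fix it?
Bug: COUNT(*) is an aggregate and cannot be used in WHERE

Fix: GROUP BY title, then filter groups with HAVING COUNT(*) > 1

Corrected query:
SELECT title FROM movies GROUP BY title HAVING COUNT(*) > 1

Result:
(no rows)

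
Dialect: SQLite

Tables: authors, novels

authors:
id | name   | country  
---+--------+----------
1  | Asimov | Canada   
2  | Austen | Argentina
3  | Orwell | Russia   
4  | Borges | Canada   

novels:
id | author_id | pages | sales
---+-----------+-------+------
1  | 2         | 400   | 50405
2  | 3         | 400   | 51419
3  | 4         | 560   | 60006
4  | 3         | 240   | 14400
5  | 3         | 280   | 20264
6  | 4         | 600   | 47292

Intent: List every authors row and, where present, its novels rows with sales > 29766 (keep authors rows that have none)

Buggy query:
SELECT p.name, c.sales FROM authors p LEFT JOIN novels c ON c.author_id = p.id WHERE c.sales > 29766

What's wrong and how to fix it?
Bug: A WHERE condition on the right-hand table after LEFT JOIN drops unmatched parents

Fix: Put 'c.sales > 29766' in the JOIN's ON clause instead of WHERE

Corrected query:
SELECT p.name, c.sales FROM authors p LEFT JOIN novels c ON c.author_id = p.id AND c.sales > 29766

Result:
name   | sales
-------+------
Asimov | NULL 
Austen | 50405
Orwell | 51419
Borges | 47292
Borges | 60006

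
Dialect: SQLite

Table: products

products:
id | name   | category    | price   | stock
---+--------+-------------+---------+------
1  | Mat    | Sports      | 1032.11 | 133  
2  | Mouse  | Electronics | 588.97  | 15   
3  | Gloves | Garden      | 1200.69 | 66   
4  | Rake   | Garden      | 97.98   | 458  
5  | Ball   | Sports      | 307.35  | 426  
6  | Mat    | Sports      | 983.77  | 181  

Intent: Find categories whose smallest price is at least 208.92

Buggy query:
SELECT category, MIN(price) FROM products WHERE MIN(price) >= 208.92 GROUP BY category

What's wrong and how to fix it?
Bug: MIN() in WHERE is a misuse of aggregate

Fix: Use HAVING for the per-group MIN condition

Corrected query:
SELECT category, MIN(price) FROM products GROUP BY category HAVING MIN(price) >= 208.92

Result:
category    | MIN(price)
------------+-----------
Electronics | 588.97    
Sports      | 307.35    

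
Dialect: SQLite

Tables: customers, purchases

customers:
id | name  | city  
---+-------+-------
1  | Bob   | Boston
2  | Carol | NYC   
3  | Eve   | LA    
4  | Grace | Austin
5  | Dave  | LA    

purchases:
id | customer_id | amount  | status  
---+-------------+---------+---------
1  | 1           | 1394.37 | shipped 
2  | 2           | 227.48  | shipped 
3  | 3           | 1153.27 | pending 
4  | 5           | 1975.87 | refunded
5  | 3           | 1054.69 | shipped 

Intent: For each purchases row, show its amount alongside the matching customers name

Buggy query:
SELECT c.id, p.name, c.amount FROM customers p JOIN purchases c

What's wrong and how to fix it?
Bug: JOIN with no ON clause produces a cartesian product; every purchases row pairs with every customers row

Fix: Add ON c.customer_id = p.id to the JOIN

Corrected query:
SELECT c.id, p.name, c.amount FROM customers p JOIN purchases c ON c.customer_id = p.id

Result:
id | name  | amount 
---+-------+--------
1  | Bob   | 1394.37
2  | Carol | 227.48 
3  | Eve   | 1153.27
4  | Dave  | 1975.87
5  | Eve   | 1054.69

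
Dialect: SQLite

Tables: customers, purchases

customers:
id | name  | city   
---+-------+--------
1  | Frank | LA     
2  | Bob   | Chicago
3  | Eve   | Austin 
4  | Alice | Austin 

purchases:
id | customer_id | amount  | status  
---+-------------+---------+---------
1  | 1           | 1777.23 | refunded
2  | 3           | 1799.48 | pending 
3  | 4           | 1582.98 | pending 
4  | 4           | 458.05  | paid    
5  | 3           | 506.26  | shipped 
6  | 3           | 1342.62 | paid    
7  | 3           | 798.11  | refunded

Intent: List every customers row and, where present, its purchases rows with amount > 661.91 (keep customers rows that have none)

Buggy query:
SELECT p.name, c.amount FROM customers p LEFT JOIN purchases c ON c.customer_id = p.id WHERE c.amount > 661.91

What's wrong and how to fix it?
Bug: Filtering c.amount in WHERE discards the NULL rows produced by LEFT JOIN, turning it into an inner join

Fix: Move the right-table condition into the ON clause so unmatched parents are kept

Corrected query:
SELECT p.name, c.amount FROM customers p LEFT JOIN purchases c ON c.customer_id = p.id AND c.amount > 661.91

Result:
name  | amount 
------+--------
Frank | 1777.23
Bob   | NULL   
Eve   | 798.11 
Eve   | 1342.62
Eve   | 1799.48
Alice | 1582.98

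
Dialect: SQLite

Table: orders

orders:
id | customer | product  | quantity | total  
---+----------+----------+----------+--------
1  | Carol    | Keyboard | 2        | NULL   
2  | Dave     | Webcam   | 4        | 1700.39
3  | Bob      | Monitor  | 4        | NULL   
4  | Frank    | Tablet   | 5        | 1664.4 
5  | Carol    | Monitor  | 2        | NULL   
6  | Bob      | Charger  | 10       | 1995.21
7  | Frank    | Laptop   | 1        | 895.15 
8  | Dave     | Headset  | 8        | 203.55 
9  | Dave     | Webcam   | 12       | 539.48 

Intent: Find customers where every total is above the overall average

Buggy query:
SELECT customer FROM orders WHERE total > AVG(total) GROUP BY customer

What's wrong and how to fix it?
Bug: AVG() is an aggregate; it can't sit directly in WHERE

Fix: Compute the overall average in a scalar subquery and compare each group's MIN against it in HAVING

Corrected query:
SELECT customer FROM orders GROUP BY customer HAVING MIN(total) > (SELECT AVG(total) FROM orders)

Result:
customer
--------
Bob     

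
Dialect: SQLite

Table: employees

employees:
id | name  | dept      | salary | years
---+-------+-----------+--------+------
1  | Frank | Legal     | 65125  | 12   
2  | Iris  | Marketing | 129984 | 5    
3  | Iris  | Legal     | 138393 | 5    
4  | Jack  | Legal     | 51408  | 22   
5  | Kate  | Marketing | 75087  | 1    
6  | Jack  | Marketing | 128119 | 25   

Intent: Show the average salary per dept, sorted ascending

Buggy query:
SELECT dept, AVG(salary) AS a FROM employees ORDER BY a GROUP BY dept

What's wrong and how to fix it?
Bug: GROUP BY must precede ORDER BY

Fix: Move ORDER BY to the end, after GROUP BY

Corrected query:
SELECT dept, AVG(salary) AS a FROM employees GROUP BY dept ORDER BY a

Result:
dept      | a            
----------+--------------
Legal     | 84975.333333 
Marketing | 111063.333333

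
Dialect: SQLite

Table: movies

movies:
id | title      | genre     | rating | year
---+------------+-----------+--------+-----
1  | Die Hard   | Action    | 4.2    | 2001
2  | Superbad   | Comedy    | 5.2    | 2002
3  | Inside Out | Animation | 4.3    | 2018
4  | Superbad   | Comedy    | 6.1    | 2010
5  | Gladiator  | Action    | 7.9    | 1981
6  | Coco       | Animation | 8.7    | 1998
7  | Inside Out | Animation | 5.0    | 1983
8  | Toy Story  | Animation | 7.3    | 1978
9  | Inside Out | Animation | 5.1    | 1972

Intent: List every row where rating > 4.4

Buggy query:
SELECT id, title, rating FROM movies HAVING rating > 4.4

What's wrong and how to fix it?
Bug: HAVING filters the output of aggregation, but this query has no GROUP BY and no aggregate functions, so SQLite rejects it (HAVING clause on a non-aggregate query); the condition here is per row

Fix: Use WHERE for row-level filtering

Corrected query:
SELECT id, title, rating FROM movies WHERE rating > 4.4

Result:
id | title      | rating
---+------------+-------
2  | Superbad   | 5.2   
4  | Superbad   | 6.1   
5  | Gladiator  | 7.9   
6  | Coco       | 8.7   
7  | Inside Out | 5     
8  | Toy Story  | 7.3   
9  | Inside Out | 5.1   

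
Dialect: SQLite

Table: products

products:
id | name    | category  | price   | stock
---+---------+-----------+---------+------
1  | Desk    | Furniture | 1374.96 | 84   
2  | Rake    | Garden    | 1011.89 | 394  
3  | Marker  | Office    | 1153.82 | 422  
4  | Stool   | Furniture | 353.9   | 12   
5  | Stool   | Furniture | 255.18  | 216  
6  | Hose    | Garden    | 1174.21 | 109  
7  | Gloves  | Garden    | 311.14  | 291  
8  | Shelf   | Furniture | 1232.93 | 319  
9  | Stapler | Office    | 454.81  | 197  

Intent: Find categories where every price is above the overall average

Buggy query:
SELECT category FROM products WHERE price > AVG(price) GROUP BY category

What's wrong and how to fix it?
Bug: AVG() is an aggregate; it can't sit directly in WHERE

Fix: Compute the overall average in a scalar subquery and compare each group's MIN against it in HAVING

Corrected query:
SELECT category FROM products GROUP BY category HAVING MIN(price) > (SELECT AVG(price) FROM products)

Result:
(no rows)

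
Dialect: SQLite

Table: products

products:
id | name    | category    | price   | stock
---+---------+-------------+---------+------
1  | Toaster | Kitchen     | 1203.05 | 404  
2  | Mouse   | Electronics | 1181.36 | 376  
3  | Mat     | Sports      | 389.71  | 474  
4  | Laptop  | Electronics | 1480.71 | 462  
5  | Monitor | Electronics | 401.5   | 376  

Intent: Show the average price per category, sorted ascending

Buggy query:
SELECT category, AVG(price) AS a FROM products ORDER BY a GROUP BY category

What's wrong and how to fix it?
Bug: ORDER BY appears before GROUP BY; SQL clause order requires GROUP BY first

Fix: Reorder: SELECT … FROM … GROUP BY … ORDER BY …

Corrected query:
SELECT category, AVG(price) AS a FROM products GROUP BY category ORDER BY a

Result:
category    | a      
------------+--------
Sports      | 389.71 
Electronics | 1021.19
Kitchen     | 1203.05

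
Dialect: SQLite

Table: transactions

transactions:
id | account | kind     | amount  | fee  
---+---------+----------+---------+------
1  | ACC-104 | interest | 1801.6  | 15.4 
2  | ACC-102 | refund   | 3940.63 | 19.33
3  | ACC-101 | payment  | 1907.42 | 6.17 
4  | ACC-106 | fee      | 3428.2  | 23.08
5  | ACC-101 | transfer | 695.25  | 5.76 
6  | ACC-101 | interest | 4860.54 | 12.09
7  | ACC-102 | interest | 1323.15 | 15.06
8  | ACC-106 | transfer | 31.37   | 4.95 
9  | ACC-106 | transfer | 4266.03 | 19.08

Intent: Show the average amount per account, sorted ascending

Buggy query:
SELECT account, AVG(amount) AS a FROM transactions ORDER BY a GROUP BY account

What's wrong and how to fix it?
Bug: ORDER BY appears before GROUP BY; SQL clause order requires GROUP BY first

Fix: Move ORDER BY to the end, after GROUP BY

Corrected query:
SELECT account, AVG(amount) AS a FROM transactions GROUP BY account ORDER BY a

Result:
account | a          
--------+------------
ACC-104 | 1801.6     
ACC-101 | 2487.736667
ACC-106 | 2575.2     
ACC-102 | 2631.89    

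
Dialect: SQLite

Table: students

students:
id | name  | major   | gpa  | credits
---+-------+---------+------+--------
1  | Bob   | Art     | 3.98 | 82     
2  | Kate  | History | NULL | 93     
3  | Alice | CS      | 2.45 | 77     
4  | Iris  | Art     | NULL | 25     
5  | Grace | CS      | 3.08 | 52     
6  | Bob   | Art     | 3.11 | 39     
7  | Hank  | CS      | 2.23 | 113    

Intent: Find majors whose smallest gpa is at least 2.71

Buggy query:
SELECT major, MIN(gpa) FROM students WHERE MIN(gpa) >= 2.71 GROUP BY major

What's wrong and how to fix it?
Bug: MIN() in WHERE is a misuse of aggregate

Fix: Replace WHERE with HAVING after the GROUP BY

Corrected query:
SELECT major, MIN(gpa) FROM students GROUP BY major HAVING MIN(gpa) >= 2.71

Result:
major | MIN(gpa)
------+---------
Art   | 3.11    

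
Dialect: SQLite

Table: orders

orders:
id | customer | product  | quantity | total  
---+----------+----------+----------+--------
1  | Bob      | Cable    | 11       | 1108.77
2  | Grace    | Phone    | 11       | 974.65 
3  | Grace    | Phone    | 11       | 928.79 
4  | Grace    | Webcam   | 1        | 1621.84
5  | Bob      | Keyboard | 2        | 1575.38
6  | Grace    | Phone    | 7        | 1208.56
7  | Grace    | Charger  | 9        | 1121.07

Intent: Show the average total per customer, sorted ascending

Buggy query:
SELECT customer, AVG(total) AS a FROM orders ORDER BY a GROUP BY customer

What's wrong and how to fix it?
Bug: ORDER BY appears before GROUP BY; SQL clause order requires GROUP BY first

Fix: Reorder: SELECT … FROM … GROUP BY … ORDER BY …

Corrected query:
SELECT customer, AVG(total) AS a FROM orders GROUP BY customer ORDER BY a

Result:
customer | a       
---------+---------
Grace    | 1170.982
Bob      | 1342.075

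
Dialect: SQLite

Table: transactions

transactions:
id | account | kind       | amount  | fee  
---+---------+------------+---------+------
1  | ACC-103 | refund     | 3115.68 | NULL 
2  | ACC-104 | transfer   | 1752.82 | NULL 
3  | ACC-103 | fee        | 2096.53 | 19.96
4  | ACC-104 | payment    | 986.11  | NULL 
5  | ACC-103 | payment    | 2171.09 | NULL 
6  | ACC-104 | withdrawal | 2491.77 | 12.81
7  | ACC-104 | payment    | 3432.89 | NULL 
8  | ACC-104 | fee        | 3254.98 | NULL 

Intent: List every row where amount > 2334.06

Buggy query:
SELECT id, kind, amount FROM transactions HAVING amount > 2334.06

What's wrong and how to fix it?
Bug: HAVING filters the output of aggregation, but this query has no GROUP BY and no aggregate functions, so SQLite rejects it (HAVING clause on a non-aggregate query); the condition here is per row

Fix: Replace HAVING with WHERE since the condition applies to individual rows

Corrected query:
SELECT id, kind, amount FROM transactions WHERE amount > 2334.06

Result:
id | kind       | amount 
---+------------+--------
1  | refund     | 3115.68
6  | withdrawal | 2491.77
7  | payment    | 3432.89
8  | fee        | 3254.98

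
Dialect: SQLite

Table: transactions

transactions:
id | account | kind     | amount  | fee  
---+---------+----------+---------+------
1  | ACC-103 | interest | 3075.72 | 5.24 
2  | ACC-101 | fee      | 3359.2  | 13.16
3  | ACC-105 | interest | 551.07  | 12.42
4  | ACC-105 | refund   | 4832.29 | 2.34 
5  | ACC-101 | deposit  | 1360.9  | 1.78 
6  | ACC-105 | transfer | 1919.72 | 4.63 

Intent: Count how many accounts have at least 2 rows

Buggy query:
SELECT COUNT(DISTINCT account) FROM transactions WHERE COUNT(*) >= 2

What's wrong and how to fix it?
Bug: COUNT(*) cannot appear in WHERE; the per-group count doesn't exist yet

Fix: Use a subquery that GROUPs and filters with HAVING, then count its rows

Corrected query:
SELECT COUNT(*) FROM (SELECT account FROM transactions GROUP BY account HAVING COUNT(*) >= 2)

Result:
COUNT(*)
--------
2       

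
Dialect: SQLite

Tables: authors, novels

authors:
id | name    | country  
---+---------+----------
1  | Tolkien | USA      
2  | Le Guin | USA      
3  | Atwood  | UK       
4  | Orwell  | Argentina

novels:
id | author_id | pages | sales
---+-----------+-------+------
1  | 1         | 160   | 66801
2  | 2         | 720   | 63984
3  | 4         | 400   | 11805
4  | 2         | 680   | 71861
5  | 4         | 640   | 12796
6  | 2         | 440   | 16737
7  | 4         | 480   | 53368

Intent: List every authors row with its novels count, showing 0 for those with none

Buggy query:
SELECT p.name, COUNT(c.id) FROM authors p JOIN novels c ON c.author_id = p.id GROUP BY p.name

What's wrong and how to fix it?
Bug: INNER JOIN drops authors rows that have no matching novels rows

Fix: Switch to LEFT JOIN to retain unmatched parent rows

Corrected query:
SELECT p.name, COUNT(c.id) FROM authors p LEFT JOIN novels c ON c.author_id = p.id GROUP BY p.name

Result:
name    | COUNT(c.id)
--------+------------
Atwood  | 0          
Le Guin | 3          
Orwell  | 3          
Tolkien | 1          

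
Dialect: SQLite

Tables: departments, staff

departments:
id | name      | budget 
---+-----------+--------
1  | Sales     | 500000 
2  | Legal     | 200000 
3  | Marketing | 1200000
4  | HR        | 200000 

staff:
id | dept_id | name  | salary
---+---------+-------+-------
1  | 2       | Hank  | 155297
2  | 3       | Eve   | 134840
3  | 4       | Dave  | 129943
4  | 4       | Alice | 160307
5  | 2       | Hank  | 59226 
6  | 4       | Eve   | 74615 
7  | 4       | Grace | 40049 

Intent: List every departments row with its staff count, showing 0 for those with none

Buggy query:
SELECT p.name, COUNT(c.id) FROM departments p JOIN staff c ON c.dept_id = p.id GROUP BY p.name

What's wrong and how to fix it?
Bug: INNER JOIN drops departments rows that have no matching staff rows

Fix: Use LEFT JOIN so parents without children still appear (COUNT(c.id) gives 0)

Corrected query:
SELECT p.name, COUNT(c.id) FROM departments p LEFT JOIN staff c ON c.dept_id = p.id GROUP BY p.name

Result:
name      | COUNT(c.id)
----------+------------
HR        | 4          
Legal     | 2          
Marketing | 1          
Sales     | 0          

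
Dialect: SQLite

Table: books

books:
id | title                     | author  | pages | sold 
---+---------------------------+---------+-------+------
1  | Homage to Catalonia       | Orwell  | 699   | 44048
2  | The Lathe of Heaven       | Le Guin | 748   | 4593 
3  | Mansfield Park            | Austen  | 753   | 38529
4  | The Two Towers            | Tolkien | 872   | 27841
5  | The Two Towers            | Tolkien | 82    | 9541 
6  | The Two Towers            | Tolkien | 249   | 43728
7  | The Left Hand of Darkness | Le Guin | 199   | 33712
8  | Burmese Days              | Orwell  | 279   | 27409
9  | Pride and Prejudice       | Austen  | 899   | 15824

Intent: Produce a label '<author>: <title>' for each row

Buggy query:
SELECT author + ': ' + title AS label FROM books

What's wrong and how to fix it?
Bug: '+' is numeric addition; on text columns SQLite converts them to 0 instead of concatenating

Fix: Replace + with || to concatenate text

Corrected query:
SELECT author || ': ' || title AS label FROM books

Result:
label                             
----------------------------------
Orwell: Homage to Catalonia       
Le Guin: The Lathe of Heaven      
Austen: Mansfield Park            
Tolkien: The Two Towers           
Tolkien: The Two Towers           
Tolkien: The Two Towers           
Le Guin: The Left Hand of Darkness
Orwell: Burmese Days              
Austen: Pride and Prejudice       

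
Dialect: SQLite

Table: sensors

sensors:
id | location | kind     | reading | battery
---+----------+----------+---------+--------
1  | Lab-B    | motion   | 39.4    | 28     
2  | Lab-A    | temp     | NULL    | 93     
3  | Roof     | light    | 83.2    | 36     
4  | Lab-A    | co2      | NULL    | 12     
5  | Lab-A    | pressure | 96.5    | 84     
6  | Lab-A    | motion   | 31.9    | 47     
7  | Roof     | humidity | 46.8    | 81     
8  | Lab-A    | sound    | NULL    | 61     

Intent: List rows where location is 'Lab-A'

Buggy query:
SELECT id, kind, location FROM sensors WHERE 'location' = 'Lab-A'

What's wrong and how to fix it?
Bug: Single quotes denote string literals in SQL; the column name is being compared as a constant string

Fix: Reference the column as location without single quotes

Corrected query:
SELECT id, kind, location FROM sensors WHERE location = 'Lab-A'

Result:
id | kind     | location
---+----------+---------
2  | temp     | Lab-A   
4  | co2      | Lab-A   
5  | pressure | Lab-A   
6  | motion   | Lab-A   
8  | sound    | Lab-A   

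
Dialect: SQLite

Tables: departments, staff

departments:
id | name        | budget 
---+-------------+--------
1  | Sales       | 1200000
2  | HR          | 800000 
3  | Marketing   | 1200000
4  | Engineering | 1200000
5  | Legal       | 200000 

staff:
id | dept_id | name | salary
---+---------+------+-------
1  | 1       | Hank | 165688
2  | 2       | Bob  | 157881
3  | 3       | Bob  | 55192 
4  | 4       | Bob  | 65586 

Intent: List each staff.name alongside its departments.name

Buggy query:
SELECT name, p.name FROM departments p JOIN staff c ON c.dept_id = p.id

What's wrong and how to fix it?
Bug: Both tables have a 'name' column; the unqualified reference is ambiguous

Fix: Qualify the column with its table alias (c.name)

Corrected query:
SELECT c.name, p.name FROM departments p JOIN staff c ON c.dept_id = p.id

Result:
name | name       
-----+------------
Hank | Sales      
Bob  | HR         
Bob  | Marketing  
Bob  | Engineering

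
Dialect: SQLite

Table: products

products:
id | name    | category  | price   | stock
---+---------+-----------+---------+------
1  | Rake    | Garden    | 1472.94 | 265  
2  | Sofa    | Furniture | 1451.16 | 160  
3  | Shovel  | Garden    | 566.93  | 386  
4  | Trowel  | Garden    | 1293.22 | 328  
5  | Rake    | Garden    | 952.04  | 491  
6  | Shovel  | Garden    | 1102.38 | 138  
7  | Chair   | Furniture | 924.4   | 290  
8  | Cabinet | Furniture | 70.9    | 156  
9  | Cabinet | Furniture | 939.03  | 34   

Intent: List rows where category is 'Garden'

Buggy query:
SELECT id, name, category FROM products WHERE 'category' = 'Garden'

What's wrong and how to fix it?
Bug: 'category' in single quotes is a string literal, not the column; the comparison is literal-vs-literal and never true

Fix: Remove the quotes around the column name (or use double quotes for an identifier)

Corrected query:
SELECT id, name, category FROM products WHERE category = 'Garden'

Result:
id | name   | category
---+--------+---------
1  | Rake   | Garden  
3  | Shovel | Garden  
4  | Trowel | Garden  
5  | Rake   | Garden  
6  | Shovel | Garden  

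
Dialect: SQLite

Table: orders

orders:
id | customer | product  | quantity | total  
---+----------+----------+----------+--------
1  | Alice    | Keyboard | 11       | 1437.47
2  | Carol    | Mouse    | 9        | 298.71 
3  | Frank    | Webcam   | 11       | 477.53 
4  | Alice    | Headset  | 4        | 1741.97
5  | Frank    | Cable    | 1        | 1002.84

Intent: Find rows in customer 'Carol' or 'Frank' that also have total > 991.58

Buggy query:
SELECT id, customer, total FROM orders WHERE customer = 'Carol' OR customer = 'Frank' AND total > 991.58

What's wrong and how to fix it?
Bug: Without parentheses, AND is evaluated before OR, so the total filter only applies to the 'Frank' branch

Fix: Group the OR with parentheses (or use IN), then AND the threshold

Corrected query:
SELECT id, customer, total FROM orders WHERE (customer = 'Carol' OR customer = 'Frank') AND total > 991.58

Result:
id | customer | total  
---+----------+--------
5  | Frank    | 1002.84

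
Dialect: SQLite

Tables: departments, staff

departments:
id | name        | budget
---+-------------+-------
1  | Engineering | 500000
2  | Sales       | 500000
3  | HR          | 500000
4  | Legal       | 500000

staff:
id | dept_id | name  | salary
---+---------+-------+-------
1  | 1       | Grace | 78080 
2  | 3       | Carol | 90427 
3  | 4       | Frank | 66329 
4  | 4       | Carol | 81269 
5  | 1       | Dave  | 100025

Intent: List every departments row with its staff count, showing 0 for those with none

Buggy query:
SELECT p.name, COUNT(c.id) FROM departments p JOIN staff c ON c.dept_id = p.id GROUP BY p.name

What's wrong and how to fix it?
Bug: INNER JOIN drops departments rows that have no matching staff rows

Fix: Use LEFT JOIN so parents without children still appear (COUNT(c.id) gives 0)

Corrected query:
SELECT p.name, COUNT(c.id) FROM departments p LEFT JOIN staff c ON c.dept_id = p.id GROUP BY p.name

Result:
name        | COUNT(c.id)
------------+------------
Engineering | 2          
HR          | 1          
Legal       | 2          
Sales       | 0          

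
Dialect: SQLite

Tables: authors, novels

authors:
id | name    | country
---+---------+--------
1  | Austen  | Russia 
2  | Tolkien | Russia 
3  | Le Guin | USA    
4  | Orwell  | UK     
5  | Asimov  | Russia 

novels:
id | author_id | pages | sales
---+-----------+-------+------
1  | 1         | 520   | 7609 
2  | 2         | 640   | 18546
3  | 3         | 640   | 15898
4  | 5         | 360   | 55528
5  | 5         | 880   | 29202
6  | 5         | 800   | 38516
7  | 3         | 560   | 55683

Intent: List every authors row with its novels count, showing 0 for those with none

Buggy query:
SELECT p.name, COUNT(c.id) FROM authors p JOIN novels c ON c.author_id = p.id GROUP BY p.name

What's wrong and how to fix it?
Bug: INNER JOIN drops authors rows that have no matching novels rows

Fix: Use LEFT JOIN so parents without children still appear (COUNT(c.id) gives 0)

Corrected query:
SELECT p.name, COUNT(c.id) FROM authors p LEFT JOIN novels c ON c.author_id = p.id GROUP BY p.name

Result:
name    | COUNT(c.id)
--------+------------
Asimov  | 3          
Austen  | 1          
Le Guin | 2          
Orwell  | 0          
Tolkien | 1          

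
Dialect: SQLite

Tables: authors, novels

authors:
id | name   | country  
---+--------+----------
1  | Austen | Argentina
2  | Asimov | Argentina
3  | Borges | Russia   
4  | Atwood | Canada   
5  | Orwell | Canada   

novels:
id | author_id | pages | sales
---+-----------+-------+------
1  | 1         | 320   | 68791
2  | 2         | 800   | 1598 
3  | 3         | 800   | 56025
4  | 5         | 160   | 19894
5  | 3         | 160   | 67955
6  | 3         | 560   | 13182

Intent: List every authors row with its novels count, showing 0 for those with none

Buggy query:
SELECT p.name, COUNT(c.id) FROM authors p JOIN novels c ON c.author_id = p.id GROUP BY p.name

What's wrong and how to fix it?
Bug: An inner join excludes parents with zero children

Fix: Use LEFT JOIN so parents without children still appear (COUNT(c.id) gives 0)

Corrected query:
SELECT p.name, COUNT(c.id) FROM authors p LEFT JOIN novels c ON c.author_id = p.id GROUP BY p.name

Result:
name   | COUNT(c.id)
-------+------------
Asimov | 1          
Atwood | 0          
Austen | 1          
Borges | 3          
Orwell | 1          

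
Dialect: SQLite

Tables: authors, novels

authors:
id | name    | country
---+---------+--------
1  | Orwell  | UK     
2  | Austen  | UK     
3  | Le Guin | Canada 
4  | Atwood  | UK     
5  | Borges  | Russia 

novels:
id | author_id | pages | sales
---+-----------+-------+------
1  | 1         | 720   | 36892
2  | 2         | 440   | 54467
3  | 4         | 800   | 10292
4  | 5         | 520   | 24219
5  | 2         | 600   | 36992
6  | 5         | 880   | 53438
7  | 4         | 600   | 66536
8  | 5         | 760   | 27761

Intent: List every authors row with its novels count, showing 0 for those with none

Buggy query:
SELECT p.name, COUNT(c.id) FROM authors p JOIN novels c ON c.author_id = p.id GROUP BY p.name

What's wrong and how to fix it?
Bug: INNER JOIN drops authors rows that have no matching novels rows

Fix: Use LEFT JOIN so parents without children still appear (COUNT(c.id) gives 0)

Corrected query:
SELECT p.name, COUNT(c.id) FROM authors p LEFT JOIN novels c ON c.author_id = p.id GROUP BY p.name

Result:
name    | COUNT(c.id)
--------+------------
Atwood  | 2          
Austen  | 2          
Borges  | 3          
Le Guin | 0          
Orwell  | 1          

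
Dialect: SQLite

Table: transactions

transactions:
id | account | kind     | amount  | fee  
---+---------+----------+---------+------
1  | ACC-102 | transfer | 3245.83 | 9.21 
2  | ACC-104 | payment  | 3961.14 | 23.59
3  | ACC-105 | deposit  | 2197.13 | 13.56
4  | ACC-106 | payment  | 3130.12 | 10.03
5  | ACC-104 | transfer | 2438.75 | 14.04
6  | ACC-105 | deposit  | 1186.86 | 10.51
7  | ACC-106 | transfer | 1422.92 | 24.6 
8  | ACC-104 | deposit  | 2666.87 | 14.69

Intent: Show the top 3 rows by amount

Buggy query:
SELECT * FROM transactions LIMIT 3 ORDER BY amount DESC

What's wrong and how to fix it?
Bug: ORDER BY cannot follow LIMIT; LIMIT is the final clause

Fix: Sort with ORDER BY, then apply LIMIT

Corrected query:
SELECT * FROM transactions ORDER BY amount DESC LIMIT 3

Result:
id | account | kind     | amount  | fee  
---+---------+----------+---------+------
2  | ACC-104 | payment  | 3961.14 | 23.59
1  | ACC-102 | transfer | 3245.83 | 9.21 
4  | ACC-106 | payment  | 3130.12 | 10.03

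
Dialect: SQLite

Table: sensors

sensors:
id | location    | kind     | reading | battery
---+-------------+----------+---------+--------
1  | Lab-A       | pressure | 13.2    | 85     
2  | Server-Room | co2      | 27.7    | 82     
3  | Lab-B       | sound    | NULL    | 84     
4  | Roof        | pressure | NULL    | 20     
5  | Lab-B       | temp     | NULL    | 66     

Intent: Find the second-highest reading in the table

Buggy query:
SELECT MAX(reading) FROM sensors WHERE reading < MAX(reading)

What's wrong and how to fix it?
Bug: MAX(reading) on the right of the comparison is an aggregate-in-WHERE error

Fix: Compute the overall MAX in a subquery, then take MAX of rows below it

Corrected query:
SELECT MAX(reading) FROM sensors WHERE reading < (SELECT MAX(reading) FROM sensors)

Result:
MAX(reading)
------------
13.2        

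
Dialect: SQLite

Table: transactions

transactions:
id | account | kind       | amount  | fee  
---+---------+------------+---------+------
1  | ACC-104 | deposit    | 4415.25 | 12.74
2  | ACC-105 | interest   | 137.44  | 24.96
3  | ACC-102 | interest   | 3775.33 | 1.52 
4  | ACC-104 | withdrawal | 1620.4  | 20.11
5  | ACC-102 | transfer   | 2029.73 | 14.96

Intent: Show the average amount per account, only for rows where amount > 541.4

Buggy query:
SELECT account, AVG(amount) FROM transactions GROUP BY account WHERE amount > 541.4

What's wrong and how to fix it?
Bug: WHERE cannot follow GROUP BY

Fix: Move the WHERE clause before GROUP BY

Corrected query:
SELECT account, AVG(amount) FROM transactions WHERE amount > 541.4 GROUP BY account

Result:
account | AVG(amount)
--------+------------
ACC-102 | 2902.53    
ACC-104 | 3017.825   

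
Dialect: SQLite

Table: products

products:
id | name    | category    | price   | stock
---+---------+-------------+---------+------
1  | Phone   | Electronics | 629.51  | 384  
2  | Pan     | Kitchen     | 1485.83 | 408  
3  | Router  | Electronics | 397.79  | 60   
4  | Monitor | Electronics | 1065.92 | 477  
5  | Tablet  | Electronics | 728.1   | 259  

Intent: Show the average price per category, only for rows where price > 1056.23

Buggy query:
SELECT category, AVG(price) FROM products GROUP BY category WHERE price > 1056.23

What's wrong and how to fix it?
Bug: WHERE cannot follow GROUP BY

Fix: Move the WHERE clause before GROUP BY

Corrected query:
SELECT category, AVG(price) FROM products WHERE price > 1056.23 GROUP BY category

Result:
category    | AVG(price)
------------+-----------
Electronics | 1065.92   
Kitchen     | 1485.83   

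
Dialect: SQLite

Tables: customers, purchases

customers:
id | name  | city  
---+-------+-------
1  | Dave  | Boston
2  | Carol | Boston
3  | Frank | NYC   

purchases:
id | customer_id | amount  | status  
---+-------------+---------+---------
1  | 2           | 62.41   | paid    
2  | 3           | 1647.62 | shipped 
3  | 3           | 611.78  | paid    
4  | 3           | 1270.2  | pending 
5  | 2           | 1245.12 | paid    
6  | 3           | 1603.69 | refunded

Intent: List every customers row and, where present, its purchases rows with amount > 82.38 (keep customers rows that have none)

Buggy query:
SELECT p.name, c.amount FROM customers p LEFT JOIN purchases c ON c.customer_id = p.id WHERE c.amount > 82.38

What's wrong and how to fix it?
Bug: Filtering c.amount in WHERE discards the NULL rows produced by LEFT JOIN, turning it into an inner join

Fix: Move the right-table condition into the ON clause so unmatched parents are kept

Corrected query:
SELECT p.name, c.amount FROM customers p LEFT JOIN purchases c ON c.customer_id = p.id AND c.amount > 82.38

Result:
name  | amount 
------+--------
Dave  | NULL   
Carol | 1245.12
Frank | 611.78 
Frank | 1270.2 
Frank | 1603.69
Frank | 1647.62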